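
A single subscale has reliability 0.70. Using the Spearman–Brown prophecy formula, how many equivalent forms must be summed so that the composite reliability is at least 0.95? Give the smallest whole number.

k ≥ ρ*(1−ρ₁)/(ρ₁(1−ρ*)) = 0.95·0.30 / (0.70·0.05) = 8.143.
Smallest integer k = 9.

9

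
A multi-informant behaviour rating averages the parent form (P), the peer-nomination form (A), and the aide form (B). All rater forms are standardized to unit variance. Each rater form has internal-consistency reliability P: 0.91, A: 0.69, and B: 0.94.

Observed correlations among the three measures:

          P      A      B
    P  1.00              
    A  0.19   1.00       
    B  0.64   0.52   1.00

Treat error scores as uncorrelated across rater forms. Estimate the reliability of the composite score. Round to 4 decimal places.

0.9193

Var(P+A+B) = 3 + 2·[0.19 + 0.64 + 0.52] = 3 + 2.7 = 5.7.
Because errors are independent across components, Cov(Tᵢ,Tⱼ) = Cov(Xᵢ,Xⱼ); the off-diagonal part of the true-score variance is the same as above.
True-score variance = [0.91 + 0.69 + 0.94] + 2.7 = 2.54 + 2.7 = 5.24.
Reliability = 5.24 / 5.7 = 0.9193.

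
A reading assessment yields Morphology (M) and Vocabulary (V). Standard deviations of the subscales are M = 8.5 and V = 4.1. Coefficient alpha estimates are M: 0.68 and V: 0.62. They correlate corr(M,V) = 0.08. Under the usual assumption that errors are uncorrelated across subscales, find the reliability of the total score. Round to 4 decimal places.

0.6882

Var(M+V) = 8.5² + 4.1² + 2·[8.5·4.1·0.08] = 89.06 + 5.576 = 94.636.
Because errors are independent across components, Cov(Tᵢ,Tⱼ) = Cov(Xᵢ,Xⱼ); the off-diagonal part of the true-score variance is the same as above.
True-score variance = [8.5²·0.68 + 4.1²·0.62] + 5.576 = 59.5522 + 5.576 = 65.1282.
Reliability = 65.1282 / 94.636 = 0.6882.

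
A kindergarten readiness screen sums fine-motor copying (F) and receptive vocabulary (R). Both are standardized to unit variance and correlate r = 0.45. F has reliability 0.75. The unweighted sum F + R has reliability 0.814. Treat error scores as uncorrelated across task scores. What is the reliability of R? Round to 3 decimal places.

Var(F+R) = 2 + 2·0.45 = 2.900.
True-score variance = ρ_F + ρ_R + 2·0.45, so 0.814 = (0.75 + ρ_R + 0.90) / 2.900.
ρ_R = 0.814·2.900 − 0.75 − 0.90 = 0.711.

0.711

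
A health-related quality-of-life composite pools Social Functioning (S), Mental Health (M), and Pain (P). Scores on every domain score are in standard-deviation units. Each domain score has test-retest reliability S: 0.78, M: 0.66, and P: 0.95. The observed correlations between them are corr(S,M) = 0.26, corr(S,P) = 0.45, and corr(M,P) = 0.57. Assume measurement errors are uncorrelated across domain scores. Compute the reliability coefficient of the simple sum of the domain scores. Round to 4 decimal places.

0.8903

Var(S+M+P) = 3 + 2·[0.26 + 0.45 + 0.57] = 3 + 2.56 = 5.56.
Because errors are independent across components, Cov(Tᵢ,Tⱼ) = Cov(Xᵢ,Xⱼ); the off-diagonal part of the true-score variance is the same as above.
True-score variance = [0.78 + 0.66 + 0.95] + 2.56 = 2.39 + 2.56 = 4.95.
Reliability = 4.95 / 5.56 = 0.8903.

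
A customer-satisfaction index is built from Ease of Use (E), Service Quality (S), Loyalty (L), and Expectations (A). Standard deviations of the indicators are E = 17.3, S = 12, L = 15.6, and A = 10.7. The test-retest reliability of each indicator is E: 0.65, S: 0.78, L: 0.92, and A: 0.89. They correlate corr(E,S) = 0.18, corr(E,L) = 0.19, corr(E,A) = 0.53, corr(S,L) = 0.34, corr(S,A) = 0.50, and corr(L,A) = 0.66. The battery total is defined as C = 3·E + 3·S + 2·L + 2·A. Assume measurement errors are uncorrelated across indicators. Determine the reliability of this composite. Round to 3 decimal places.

Var(C) = 3²·17.3² + 3²·12² + 2²·15.6² + 2²·10.7² + 2·[9·17.3·12·0.18 + 6·17.3·15.6·0.19 + 6·17.3·10.7·0.53 + 6·12·15.6·0.34 + 6·12·10.7·0.50 + 4·15.6·10.7·0.66] = 5421.01 + 4880.76 = 10301.8.
Because errors are independent across components, Cov(Tᵢ,Tⱼ) = Cov(Xᵢ,Xⱼ); the off-diagonal part of the true-score variance is the same as above.
True-score variance = [3²·17.3²·0.65 + 3²·12²·0.78 + 2²·15.6²·0.92 + 2²·10.7²·0.89] + 4880.76 = 4064.88 + 4880.76 = 8945.64.
Reliability = 8945.64 / 10301.8 = 0.868.

0.868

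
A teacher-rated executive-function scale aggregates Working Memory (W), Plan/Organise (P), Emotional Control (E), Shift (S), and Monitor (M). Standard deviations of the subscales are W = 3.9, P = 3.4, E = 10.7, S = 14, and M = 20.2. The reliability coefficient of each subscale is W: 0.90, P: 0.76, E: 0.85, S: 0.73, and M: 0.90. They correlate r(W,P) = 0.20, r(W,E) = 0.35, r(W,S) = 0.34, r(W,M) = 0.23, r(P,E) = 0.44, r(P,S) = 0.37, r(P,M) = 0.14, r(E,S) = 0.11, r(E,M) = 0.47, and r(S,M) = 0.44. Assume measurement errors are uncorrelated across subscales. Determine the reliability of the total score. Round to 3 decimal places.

0.919

Var(W+P+E+S+M) = 3.9² + 3.4² + 10.7² + 14² + 20.2² + 2·[3.9·3.4·0.20 + 3.9·10.7·0.35 + 3.9·14·0.34 + 3.9·20.2·0.23 + 3.4·10.7·0.44 + 3.4·14·0.37 + 3.4·20.2·0.14 + 10.7·14·0.11 + 10.7·20.2·0.47 + 14·20.2·0.44] = 745.3 + 679.342 = 1424.64.
Because errors are independent across components, Cov(Tᵢ,Tⱼ) = Cov(Xᵢ,Xⱼ); the off-diagonal part of the true-score variance is the same as above.
True-score variance = [3.9²·0.90 + 3.4²·0.76 + 10.7²·0.85 + 14²·0.73 + 20.2²·0.90] + 679.342 = 630.107 + 679.342 = 1309.45.
Reliability = 1309.45 / 1424.64 = 0.919.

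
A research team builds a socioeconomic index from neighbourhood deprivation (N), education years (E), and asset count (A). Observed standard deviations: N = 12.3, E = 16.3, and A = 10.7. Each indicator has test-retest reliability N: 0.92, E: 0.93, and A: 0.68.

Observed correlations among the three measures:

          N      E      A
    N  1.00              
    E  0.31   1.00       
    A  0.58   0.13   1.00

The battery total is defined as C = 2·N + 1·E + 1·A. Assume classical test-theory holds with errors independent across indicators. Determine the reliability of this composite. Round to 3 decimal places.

0.935

Var(C) = 2²·12.3² + 16.3² + 10.7² + 2·[2·12.3·16.3·0.31 + 2·12.3·10.7·0.58 + 16.3·10.7·0.13] = 985.34 + 599.289 = 1584.63.
With uncorrelated errors the cross-covariances are all true-score covariance, so they carry over unchanged; only the diagonal terms shrink to ρᵢσᵢ².
True-score variance = [2²·12.3²·0.92 + 16.3²·0.93 + 10.7²·0.68] + 599.289 = 881.692 + 599.289 = 1480.98.
Reliability = 1480.98 / 1584.63 = 0.935.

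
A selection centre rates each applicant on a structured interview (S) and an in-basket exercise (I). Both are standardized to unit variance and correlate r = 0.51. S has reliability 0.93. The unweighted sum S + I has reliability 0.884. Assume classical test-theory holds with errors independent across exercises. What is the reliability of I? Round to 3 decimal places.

Var(S+I) = 2 + 2·0.51 = 3.020.
True-score variance = ρ_S + ρ_I + 2·0.51, so 0.884 = (0.93 + ρ_I + 1.02) / 3.020.
ρ_I = 0.884·3.020 − 0.93 − 1.02 = 0.720.

0.720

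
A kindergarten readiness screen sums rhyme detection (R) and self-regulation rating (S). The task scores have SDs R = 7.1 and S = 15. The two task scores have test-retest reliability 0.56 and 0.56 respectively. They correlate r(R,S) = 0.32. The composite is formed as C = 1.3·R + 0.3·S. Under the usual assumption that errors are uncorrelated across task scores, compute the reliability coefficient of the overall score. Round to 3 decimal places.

Var(C) = 1.3²·7.1² + 0.3²·15² + 2·[0.39·7.1·15·0.32] = 105.443 + 26.5824 = 132.025.
Under uncorrelated errors the observed covariances equal the true-score covariances, so only the own-variance terms attenuate.
True-score variance = [1.3²·7.1²·0.56 + 0.3²·15²·0.56] + 26.5824 = 59.048 + 26.5824 = 85.6304.
Reliability = 85.6304 / 132.025 = 0.649.

0.649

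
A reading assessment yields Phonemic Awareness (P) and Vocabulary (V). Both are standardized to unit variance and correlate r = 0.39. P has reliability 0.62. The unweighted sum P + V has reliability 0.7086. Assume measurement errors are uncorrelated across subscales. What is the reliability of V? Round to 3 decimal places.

Var(P+V) = 2 + 2·0.39 = 2.780.
True-score variance = ρ_P + ρ_V + 2·0.39, so 0.7086 = (0.62 + ρ_V + 0.78) / 2.780.
ρ_V = 0.7086·2.780 − 0.62 − 0.78 = 0.570.

0.570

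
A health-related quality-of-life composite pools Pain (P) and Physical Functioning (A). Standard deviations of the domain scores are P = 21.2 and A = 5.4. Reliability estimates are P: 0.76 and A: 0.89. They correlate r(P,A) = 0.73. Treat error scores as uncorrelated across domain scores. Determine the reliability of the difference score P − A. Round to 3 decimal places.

Var(P−A) = 21.2² + 5.4² − 2·21.2·5.4·0.73 = 478.6 − 167.141 = 311.459.
Because errors are independent across components, Cov(Tᵢ,Tⱼ) = Cov(Xᵢ,Xⱼ); the off-diagonal part of the true-score variance is the same as above.
True-score variance = [21.2²·0.76 + 5.4²·0.89] − 167.141 = 367.527 − 167.141 = 200.386.
Reliability = 200.386 / 311.459 = 0.643.

0.643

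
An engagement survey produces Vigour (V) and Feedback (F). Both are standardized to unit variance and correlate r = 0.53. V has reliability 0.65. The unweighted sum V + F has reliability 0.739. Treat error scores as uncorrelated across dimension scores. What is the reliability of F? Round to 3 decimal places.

Var(V+F) = 2 + 2·0.53 = 3.060.
True-score variance = ρ_V + ρ_F + 2·0.53, so 0.739 = (0.65 + ρ_F + 1.06) / 3.060.
ρ_F = 0.739·3.060 − 0.65 − 1.06 = 0.551.

0.551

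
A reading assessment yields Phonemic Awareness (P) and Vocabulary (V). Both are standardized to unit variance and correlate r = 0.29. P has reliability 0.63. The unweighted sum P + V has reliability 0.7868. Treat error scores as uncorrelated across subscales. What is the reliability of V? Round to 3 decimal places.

Var(P+V) = 2 + 2·0.29 = 2.580.
True-score variance = ρ_P + ρ_V + 2·0.29, so 0.7868 = (0.63 + ρ_V + 0.58) / 2.580.
ρ_V = 0.7868·2.580 − 0.63 − 0.58 = 0.820.

0.820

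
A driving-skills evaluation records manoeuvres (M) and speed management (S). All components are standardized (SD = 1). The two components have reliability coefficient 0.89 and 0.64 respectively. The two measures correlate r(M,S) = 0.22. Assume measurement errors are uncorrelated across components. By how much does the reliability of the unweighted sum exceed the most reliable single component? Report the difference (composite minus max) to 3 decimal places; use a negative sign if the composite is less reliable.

Var(sum) = 2 + 0.44 = 2.44; true-score variance = 1.53 + 0.44 = 1.97; composite reliability = 0.8074.
Max component reliability = 0.8900.
Difference = 0.8074 − 0.8900 = -0.083.

-0.083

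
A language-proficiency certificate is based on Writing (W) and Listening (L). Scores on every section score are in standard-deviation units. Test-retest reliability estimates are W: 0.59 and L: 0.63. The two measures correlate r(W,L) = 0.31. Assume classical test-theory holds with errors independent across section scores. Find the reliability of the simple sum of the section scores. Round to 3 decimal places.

0.702

Var(W+L) = 2 + 2·[0.31] = 2 + 0.62 = 2.62.
With uncorrelated errors the cross-covariances are all true-score covariance, so they carry over unchanged; only the diagonal terms shrink to ρᵢσᵢ².
True-score variance = [0.59 + 0.63] + 0.62 = 1.22 + 0.62 = 1.84.
Reliability = 1.84 / 2.62 = 0.702.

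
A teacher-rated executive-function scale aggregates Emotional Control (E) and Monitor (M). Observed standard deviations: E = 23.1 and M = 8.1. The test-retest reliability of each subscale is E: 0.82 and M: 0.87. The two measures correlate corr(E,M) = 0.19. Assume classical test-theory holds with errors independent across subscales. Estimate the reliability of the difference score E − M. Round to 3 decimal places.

0.802

Var(E−M) = 23.1² + 8.1² − 2·23.1·8.1·0.19 = 599.22 − 71.1018 = 528.118.
Under uncorrelated errors the observed covariances equal the true-score covariances, so only the own-variance terms attenuate.
True-score variance = [23.1²·0.82 + 8.1²·0.87] − 71.1018 = 494.641 − 71.1018 = 423.539.
Reliability = 423.539 / 528.118 = 0.802.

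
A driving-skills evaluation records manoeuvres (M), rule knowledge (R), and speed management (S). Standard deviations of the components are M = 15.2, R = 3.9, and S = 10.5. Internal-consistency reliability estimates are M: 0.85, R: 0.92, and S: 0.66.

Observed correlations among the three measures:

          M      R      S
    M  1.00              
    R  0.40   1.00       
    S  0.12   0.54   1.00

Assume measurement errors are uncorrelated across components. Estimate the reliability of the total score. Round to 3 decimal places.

0.849

Var(M+R+S) = 15.2² + 3.9² + 10.5² + 2·[15.2·3.9·0.40 + 15.2·10.5·0.12 + 3.9·10.5·0.54] = 356.5 + 129.954 = 486.454.
With uncorrelated errors the cross-covariances are all true-score covariance, so they carry over unchanged; only the diagonal terms shrink to ρᵢσᵢ².
True-score variance = [15.2²·0.85 + 3.9²·0.92 + 10.5²·0.66] + 129.954 = 283.142 + 129.954 = 413.096.
Reliability = 413.096 / 486.454 = 0.849.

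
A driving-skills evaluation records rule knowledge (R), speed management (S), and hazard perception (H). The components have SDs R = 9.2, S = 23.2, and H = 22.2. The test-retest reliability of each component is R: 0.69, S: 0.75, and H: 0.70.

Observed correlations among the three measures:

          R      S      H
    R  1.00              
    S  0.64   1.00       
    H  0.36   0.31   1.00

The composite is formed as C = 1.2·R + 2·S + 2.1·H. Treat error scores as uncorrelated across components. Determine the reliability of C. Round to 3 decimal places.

Var(C) = 1.2²·9.2² + 2²·23.2² + 2.1²·22.2² + 2·[2.4·9.2·23.2·0.64 + 2.52·9.2·22.2·0.36 + 4.2·23.2·22.2·0.31] = 4448.27 + 2367.42 = 6815.69.
Under uncorrelated errors the observed covariances equal the true-score covariances, so only the own-variance terms attenuate.
True-score variance = [1.2²·9.2²·0.69 + 2²·23.2²·0.75 + 2.1²·22.2²·0.70] + 2367.42 = 3220.22 + 2367.42 = 5587.64.
Reliability = 5587.64 / 6815.69 = 0.820.

0.820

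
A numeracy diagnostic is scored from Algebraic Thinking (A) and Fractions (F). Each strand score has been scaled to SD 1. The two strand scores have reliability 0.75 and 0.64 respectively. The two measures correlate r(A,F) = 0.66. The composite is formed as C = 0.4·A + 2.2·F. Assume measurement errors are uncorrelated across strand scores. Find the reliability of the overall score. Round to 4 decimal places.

Var(C) = 0.4² + 2.2² + 2·[0.88·0.66] = 5 + 1.1616 = 6.1616.
Under uncorrelated errors the observed covariances equal the true-score covariances, so only the own-variance terms attenuate.
True-score variance = [0.4²·0.75 + 2.2²·0.64] + 1.1616 = 3.2176 + 1.1616 = 4.3792.
Reliability = 4.3792 / 6.1616 = 0.7107.

0.7107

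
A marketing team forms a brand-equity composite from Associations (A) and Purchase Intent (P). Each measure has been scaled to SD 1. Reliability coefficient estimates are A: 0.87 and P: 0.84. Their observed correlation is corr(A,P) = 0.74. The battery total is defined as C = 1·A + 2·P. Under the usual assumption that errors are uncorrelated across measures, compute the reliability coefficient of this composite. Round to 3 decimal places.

Var(C) = 1 + 2² + 2·[2·0.74] = 5 + 2.96 = 7.96.
Because errors are independent across components, Cov(Tᵢ,Tⱼ) = Cov(Xᵢ,Xⱼ); the off-diagonal part of the true-score variance is the same as above.
True-score variance = [0.87 + 2²·0.84] + 2.96 = 4.23 + 2.96 = 7.19.
Reliability = 7.19 / 7.96 = 0.903.

0.903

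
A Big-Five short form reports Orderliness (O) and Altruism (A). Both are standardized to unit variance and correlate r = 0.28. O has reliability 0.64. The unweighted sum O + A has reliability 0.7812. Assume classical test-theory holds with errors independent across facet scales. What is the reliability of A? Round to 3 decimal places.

Var(O+A) = 2 + 2·0.28 = 2.560.
True-score variance = ρ_O + ρ_A + 2·0.28, so 0.7812 = (0.64 + ρ_A + 0.56) / 2.560.
ρ_A = 0.7812·2.560 − 0.64 − 0.56 = 0.800.

0.800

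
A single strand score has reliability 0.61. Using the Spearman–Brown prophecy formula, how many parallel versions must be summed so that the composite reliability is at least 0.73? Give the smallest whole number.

k ≥ ρ*(1−ρ₁)/(ρ₁(1−ρ*)) = 0.73·0.39 / (0.61·0.27) = 1.729.
Smallest integer k = 2.

2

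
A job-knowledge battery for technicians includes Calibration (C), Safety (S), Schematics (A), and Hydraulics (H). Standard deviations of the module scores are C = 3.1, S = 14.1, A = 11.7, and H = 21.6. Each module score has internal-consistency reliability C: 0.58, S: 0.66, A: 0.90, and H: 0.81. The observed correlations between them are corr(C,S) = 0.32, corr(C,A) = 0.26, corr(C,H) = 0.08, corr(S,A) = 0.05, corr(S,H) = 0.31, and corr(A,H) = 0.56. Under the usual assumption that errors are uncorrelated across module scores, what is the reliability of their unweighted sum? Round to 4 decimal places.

0.8719

Var(C+S+A+H) = 3.1² + 14.1² + 11.7² + 21.6² + 2·[3.1·14.1·0.32 + 3.1·11.7·0.26 + 3.1·21.6·0.08 + 14.1·11.7·0.05 + 14.1·21.6·0.31 + 11.7·21.6·0.56] = 811.87 + 545.919 = 1357.79.
Under uncorrelated errors the observed covariances equal the true-score covariances, so only the own-variance terms attenuate.
True-score variance = [3.1²·0.58 + 14.1²·0.66 + 11.7²·0.90 + 21.6²·0.81] + 545.919 = 637.903 + 545.919 = 1183.82.
Reliability = 1183.82 / 1357.79 = 0.8719.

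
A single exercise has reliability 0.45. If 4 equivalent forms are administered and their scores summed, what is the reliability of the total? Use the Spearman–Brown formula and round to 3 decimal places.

0.766

ρ_k = kρ / (1 + (k−1)ρ) = 4·0.45 / (1 + 3·0.45) = 1.800 / 2.350 = 0.766.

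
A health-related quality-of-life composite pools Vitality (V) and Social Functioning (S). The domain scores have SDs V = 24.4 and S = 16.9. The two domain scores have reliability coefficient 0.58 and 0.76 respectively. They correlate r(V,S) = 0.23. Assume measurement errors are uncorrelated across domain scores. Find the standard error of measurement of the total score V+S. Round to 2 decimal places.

17.85

Var(total) = 880.97 + 189.686 = 1070.66.
True-score variance = 562.372 + 189.686 = 752.058, so reliability = 0.7024.
Error variance = 1070.66 − 752.058 = 318.598; SEM = √318.598 = 17.85.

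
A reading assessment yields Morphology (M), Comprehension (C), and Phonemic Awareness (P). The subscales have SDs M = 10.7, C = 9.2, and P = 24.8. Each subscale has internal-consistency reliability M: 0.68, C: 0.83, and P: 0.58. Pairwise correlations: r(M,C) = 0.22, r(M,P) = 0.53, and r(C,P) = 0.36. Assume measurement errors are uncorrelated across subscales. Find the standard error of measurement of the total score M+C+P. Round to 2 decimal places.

17.59

Var(total) = 814.17 + 488.87 = 1303.04.
True-score variance = 504.828 + 488.87 = 993.698, so reliability = 0.7626.
Error variance = 1303.04 − 993.698 = 309.342; SEM = √309.342 = 17.59.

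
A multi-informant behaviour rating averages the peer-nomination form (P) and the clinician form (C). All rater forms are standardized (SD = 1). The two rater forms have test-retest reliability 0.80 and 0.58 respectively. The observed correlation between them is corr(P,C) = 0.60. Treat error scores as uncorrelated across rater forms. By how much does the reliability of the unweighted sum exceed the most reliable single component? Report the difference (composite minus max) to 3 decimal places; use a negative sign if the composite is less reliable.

Var(sum) = 2 + 1.2 = 3.2; true-score variance = 1.38 + 1.2 = 2.58; composite reliability = 0.8063.
Max component reliability = 0.8000.
Difference = 0.8063 − 0.8000 = 0.006.

0.006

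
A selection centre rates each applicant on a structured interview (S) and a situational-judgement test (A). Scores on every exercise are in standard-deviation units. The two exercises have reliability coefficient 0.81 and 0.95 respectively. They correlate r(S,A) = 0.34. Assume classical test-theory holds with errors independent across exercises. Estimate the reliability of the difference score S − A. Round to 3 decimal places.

Var(S−A) = 1 + 1 − 2·0.34 = 2 − 0.68 = 1.32.
Because errors are independent across components, Cov(Tᵢ,Tⱼ) = Cov(Xᵢ,Xⱼ); the off-diagonal part of the true-score variance is the same as above.
True-score variance = [0.81 + 0.95] − 0.68 = 1.76 − 0.68 = 1.08.
Reliability = 1.08 / 1.32 = 0.818.

0.818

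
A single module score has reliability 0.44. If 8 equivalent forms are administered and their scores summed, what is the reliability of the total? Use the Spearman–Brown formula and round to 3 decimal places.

0.863

ρ_k = kρ / (1 + (k−1)ρ) = 8·0.44 / (1 + 7·0.44) = 3.520 / 4.080 = 0.863.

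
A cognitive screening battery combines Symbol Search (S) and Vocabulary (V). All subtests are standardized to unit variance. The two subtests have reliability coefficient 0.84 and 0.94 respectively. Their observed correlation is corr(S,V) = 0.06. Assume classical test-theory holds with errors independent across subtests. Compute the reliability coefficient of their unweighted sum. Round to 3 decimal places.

Var(S+V) = 2 + 2·[0.06] = 2 + 0.12 = 2.12.
Under uncorrelated errors the observed covariances equal the true-score covariances, so only the own-variance terms attenuate.
True-score variance = [0.84 + 0.94] + 0.12 = 1.78 + 0.12 = 1.9.
Reliability = 1.9 / 2.12 = 0.896.

0.896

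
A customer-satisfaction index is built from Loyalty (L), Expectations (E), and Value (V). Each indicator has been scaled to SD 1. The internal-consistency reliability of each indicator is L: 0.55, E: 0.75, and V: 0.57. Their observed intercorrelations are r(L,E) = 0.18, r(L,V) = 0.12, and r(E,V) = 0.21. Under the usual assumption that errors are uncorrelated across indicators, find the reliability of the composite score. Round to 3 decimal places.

0.719

Var(L+E+V) = 3 + 2·[0.18 + 0.12 + 0.21] = 3 + 1.02 = 4.02.
With uncorrelated errors the cross-covariances are all true-score covariance, so they carry over unchanged; only the diagonal terms shrink to ρᵢσᵢ².
True-score variance = [0.55 + 0.75 + 0.57] + 1.02 = 1.87 + 1.02 = 2.89.
Reliability = 2.89 / 4.02 = 0.719.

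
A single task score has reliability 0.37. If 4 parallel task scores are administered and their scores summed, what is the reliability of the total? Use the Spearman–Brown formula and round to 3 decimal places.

ρ_k = kρ / (1 + (k−1)ρ) = 4·0.37 / (1 + 3·0.37) = 1.480 / 2.110 = 0.701.

0.701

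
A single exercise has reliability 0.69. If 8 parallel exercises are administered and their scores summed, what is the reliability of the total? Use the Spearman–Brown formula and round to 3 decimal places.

0.947

ρ_k = kρ / (1 + (k−1)ρ) = 8·0.69 / (1 + 7·0.69) = 5.520 / 5.830 = 0.947.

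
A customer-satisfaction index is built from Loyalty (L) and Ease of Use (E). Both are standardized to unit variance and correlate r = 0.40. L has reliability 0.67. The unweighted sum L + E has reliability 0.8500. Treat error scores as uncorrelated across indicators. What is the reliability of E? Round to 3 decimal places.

Var(L+E) = 2 + 2·0.40 = 2.800.
True-score variance = ρ_L + ρ_E + 2·0.40, so 0.8500 = (0.67 + ρ_E + 0.80) / 2.800.
ρ_E = 0.8500·2.800 − 0.67 − 0.80 = 0.910.

0.910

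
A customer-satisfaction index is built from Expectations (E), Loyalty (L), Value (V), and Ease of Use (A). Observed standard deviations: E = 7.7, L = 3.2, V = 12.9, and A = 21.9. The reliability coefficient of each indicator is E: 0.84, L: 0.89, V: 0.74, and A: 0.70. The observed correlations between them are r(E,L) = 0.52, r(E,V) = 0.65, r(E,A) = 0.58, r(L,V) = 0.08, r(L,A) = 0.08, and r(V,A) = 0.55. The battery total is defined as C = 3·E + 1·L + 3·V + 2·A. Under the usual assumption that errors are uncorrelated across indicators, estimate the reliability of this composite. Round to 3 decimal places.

Var(C) = 3²·7.7² + 3.2² + 3²·12.9² + 2²·21.9² + 2·[3·7.7·3.2·0.52 + 9·7.7·12.9·0.65 + 6·7.7·21.9·0.58 + 3·3.2·12.9·0.08 + 2·3.2·21.9·0.08 + 6·12.9·21.9·0.55] = 3959.98 + 4319.51 = 8279.49.
Because errors are independent across components, Cov(Tᵢ,Tⱼ) = Cov(Xᵢ,Xⱼ); the off-diagonal part of the true-score variance is the same as above.
True-score variance = [3²·7.7²·0.84 + 3.2²·0.89 + 3²·12.9²·0.74 + 2²·21.9²·0.70] + 4319.51 = 2908.54 + 4319.51 = 7228.05.
Reliability = 7228.05 / 8279.49 = 0.873.

0.873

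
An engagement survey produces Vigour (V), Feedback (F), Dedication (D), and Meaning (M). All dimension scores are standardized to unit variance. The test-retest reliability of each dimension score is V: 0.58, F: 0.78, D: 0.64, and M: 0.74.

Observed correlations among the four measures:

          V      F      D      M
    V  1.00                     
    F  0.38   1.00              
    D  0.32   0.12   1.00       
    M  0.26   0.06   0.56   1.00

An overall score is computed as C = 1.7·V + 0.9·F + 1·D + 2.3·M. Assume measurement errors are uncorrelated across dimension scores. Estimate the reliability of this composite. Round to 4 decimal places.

Var(C) = 1.7² + 0.9² + 1 + 2.3² + 2·[1.53·0.38 + 1.7·0.32 + 3.91·0.26 + 0.9·0.12 + 2.07·0.06 + 2.3·0.56] = 9.99 + 7.3244 = 17.3144.
With uncorrelated errors the cross-covariances are all true-score covariance, so they carry over unchanged; only the diagonal terms shrink to ρᵢσᵢ².
True-score variance = [1.7²·0.58 + 0.9²·0.78 + 0.64 + 2.3²·0.74] + 7.3244 = 6.8626 + 7.3244 = 14.187.
Reliability = 14.187 / 17.3144 = 0.8194.

0.8194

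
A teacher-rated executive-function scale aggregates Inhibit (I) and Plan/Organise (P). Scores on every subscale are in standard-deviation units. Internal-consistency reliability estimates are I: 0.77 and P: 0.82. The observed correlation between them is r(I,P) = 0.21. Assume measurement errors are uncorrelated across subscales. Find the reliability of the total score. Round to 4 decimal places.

0.8306

Var(I+P) = 2 + 2·[0.21] = 2 + 0.42 = 2.42.
Under uncorrelated errors the observed covariances equal the true-score covariances, so only the own-variance terms attenuate.
True-score variance = [0.77 + 0.82] + 0.42 = 1.59 + 0.42 = 2.01.
Reliability = 2.01 / 2.42 = 0.8306.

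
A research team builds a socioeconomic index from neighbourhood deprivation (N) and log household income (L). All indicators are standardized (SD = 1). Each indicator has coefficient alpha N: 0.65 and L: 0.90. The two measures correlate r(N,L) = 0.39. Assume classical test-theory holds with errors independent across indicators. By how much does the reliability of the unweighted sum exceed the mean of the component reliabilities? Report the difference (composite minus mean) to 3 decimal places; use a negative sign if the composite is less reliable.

0.063

Var(sum) = 2 + 0.78 = 2.78; true-score variance = 1.55 + 0.78 = 2.33; composite reliability = 0.8381.
Mean component reliability = 0.7750.
Difference = 0.8381 − 0.7750 = 0.063.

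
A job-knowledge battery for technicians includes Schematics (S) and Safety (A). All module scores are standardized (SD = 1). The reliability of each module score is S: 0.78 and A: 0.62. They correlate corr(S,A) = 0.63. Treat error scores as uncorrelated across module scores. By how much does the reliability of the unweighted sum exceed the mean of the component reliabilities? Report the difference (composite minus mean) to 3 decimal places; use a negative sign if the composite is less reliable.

Var(sum) = 2 + 1.26 = 3.26; true-score variance = 1.4 + 1.26 = 2.66; composite reliability = 0.8160.
Mean component reliability = 0.7000.
Difference = 0.8160 − 0.7000 = 0.116.

0.116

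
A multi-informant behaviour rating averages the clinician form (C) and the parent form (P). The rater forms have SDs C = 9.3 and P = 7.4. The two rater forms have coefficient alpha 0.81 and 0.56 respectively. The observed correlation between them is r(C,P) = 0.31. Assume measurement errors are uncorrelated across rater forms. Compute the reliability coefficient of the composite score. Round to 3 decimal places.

0.780

Var(C+P) = 9.3² + 7.4² + 2·[9.3·7.4·0.31] = 141.25 + 42.6684 = 183.918.
With uncorrelated errors the cross-covariances are all true-score covariance, so they carry over unchanged; only the diagonal terms shrink to ρᵢσᵢ².
True-score variance = [9.3²·0.81 + 7.4²·0.56] + 42.6684 = 100.723 + 42.6684 = 143.391.
Reliability = 143.391 / 183.918 = 0.780.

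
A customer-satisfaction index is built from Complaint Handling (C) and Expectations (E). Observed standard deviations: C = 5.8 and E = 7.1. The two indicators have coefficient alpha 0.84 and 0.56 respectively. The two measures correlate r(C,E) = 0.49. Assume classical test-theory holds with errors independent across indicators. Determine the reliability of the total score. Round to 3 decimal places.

Var(C+E) = 5.8² + 7.1² + 2·[5.8·7.1·0.49] = 84.05 + 40.3564 = 124.406.
With uncorrelated errors the cross-covariances are all true-score covariance, so they carry over unchanged; only the diagonal terms shrink to ρᵢσᵢ².
True-score variance = [5.8²·0.84 + 7.1²·0.56] + 40.3564 = 56.4872 + 40.3564 = 96.8436.
Reliability = 96.8436 / 124.406 = 0.778.

0.778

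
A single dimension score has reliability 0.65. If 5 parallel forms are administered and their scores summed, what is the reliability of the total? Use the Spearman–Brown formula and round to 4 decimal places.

0.9028

ρ_k = kρ / (1 + (k−1)ρ) = 5·0.65 / (1 + 4·0.65) = 3.250 / 3.600 = 0.9028.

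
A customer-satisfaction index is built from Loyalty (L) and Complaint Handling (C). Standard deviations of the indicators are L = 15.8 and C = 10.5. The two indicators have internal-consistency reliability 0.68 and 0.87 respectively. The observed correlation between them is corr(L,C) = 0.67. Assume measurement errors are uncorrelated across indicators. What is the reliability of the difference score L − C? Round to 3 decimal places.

Var(L−C) = 15.8² + 10.5² − 2·15.8·10.5·0.67 = 359.89 − 222.306 = 137.584.
Under uncorrelated errors the observed covariances equal the true-score covariances, so only the own-variance terms attenuate.
True-score variance = [15.8²·0.68 + 10.5²·0.87] − 222.306 = 265.673 − 222.306 = 43.3667.
Reliability = 43.3667 / 137.584 = 0.315.

0.315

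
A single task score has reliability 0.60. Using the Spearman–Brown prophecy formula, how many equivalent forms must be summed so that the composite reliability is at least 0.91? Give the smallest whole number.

7

k ≥ ρ*(1−ρ₁)/(ρ₁(1−ρ*)) = 0.91·0.40 / (0.60·0.09) = 6.741.
Smallest integer k = 7.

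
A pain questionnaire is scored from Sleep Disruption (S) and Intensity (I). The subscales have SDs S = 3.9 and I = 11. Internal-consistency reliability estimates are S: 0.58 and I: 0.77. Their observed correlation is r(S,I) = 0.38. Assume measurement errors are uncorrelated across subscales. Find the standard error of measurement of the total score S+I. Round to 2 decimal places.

Var(total) = 136.21 + 32.604 = 168.814.
True-score variance = 101.992 + 32.604 = 134.596, so reliability = 0.7973.
Error variance = 168.814 − 134.596 = 34.2182; SEM = √34.2182 = 5.85.

5.85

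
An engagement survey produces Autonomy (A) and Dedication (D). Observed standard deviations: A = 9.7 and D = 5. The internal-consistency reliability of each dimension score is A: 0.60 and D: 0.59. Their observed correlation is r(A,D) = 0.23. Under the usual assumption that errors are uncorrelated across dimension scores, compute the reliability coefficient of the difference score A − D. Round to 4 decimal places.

Var(A−D) = 9.7² + 5² − 2·9.7·5·0.23 = 119.09 − 22.31 = 96.78.
Because errors are independent across components, Cov(Tᵢ,Tⱼ) = Cov(Xᵢ,Xⱼ); the off-diagonal part of the true-score variance is the same as above.
True-score variance = [9.7²·0.60 + 5²·0.59] − 22.31 = 71.204 − 22.31 = 48.894.
Reliability = 48.894 / 96.78 = 0.5052.

0.5052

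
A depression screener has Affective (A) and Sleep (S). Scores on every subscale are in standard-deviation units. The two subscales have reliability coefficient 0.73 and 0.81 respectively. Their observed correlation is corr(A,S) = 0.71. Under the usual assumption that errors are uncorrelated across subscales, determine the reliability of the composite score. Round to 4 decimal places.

0.8655

Var(A+S) = 2 + 2·[0.71] = 2 + 1.42 = 3.42.
Under uncorrelated errors the observed covariances equal the true-score covariances, so only the own-variance terms attenuate.
True-score variance = [0.73 + 0.81] + 1.42 = 1.54 + 1.42 = 2.96.
Reliability = 2.96 / 3.42 = 0.8655.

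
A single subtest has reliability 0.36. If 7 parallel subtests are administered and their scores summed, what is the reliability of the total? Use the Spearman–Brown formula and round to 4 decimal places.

0.7975

ρ_k = kρ / (1 + (k−1)ρ) = 7·0.36 / (1 + 6·0.36) = 2.520 / 3.160 = 0.7975.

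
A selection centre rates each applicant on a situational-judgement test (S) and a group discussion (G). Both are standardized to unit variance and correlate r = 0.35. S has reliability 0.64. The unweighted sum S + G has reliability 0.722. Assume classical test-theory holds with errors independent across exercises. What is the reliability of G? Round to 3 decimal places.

Var(S+G) = 2 + 2·0.35 = 2.700.
True-score variance = ρ_S + ρ_G + 2·0.35, so 0.722 = (0.64 + ρ_G + 0.70) / 2.700.
ρ_G = 0.722·2.700 − 0.64 − 0.70 = 0.609.

0.609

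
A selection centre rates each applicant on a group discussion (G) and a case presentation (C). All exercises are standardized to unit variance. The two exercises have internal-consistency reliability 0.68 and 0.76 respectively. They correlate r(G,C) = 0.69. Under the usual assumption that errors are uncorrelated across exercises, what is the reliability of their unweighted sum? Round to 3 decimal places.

Var(G+C) = 2 + 2·[0.69] = 2 + 1.38 = 3.38.
With uncorrelated errors the cross-covariances are all true-score covariance, so they carry over unchanged; only the diagonal terms shrink to ρᵢσᵢ².
True-score variance = [0.68 + 0.76] + 1.38 = 1.44 + 1.38 = 2.82.
Reliability = 2.82 / 3.38 = 0.834.

0.834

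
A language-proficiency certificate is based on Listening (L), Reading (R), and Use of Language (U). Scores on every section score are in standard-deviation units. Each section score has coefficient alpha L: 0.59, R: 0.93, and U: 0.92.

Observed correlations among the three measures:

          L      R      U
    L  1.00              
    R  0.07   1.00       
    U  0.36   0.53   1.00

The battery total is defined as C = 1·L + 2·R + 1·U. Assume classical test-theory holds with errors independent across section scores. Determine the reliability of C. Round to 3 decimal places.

0.916

Var(C) = 1 + 2² + 1 + 2·[2·0.07 + 0.36 + 2·0.53] = 6 + 3.12 = 9.12.
Because errors are independent across components, Cov(Tᵢ,Tⱼ) = Cov(Xᵢ,Xⱼ); the off-diagonal part of the true-score variance is the same as above.
True-score variance = [0.59 + 2²·0.93 + 0.92] + 3.12 = 5.23 + 3.12 = 8.35.
Reliability = 8.35 / 9.12 = 0.916.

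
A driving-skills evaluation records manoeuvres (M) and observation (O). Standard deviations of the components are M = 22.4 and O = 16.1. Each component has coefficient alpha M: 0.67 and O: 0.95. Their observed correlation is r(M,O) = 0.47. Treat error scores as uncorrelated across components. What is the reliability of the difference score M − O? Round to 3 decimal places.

Var(M−O) = 22.4² + 16.1² − 2·22.4·16.1·0.47 = 760.97 − 339.002 = 421.968.
With uncorrelated errors the cross-covariances are all true-score covariance, so they carry over unchanged; only the diagonal terms shrink to ρᵢσᵢ².
True-score variance = [22.4²·0.67 + 16.1²·0.95] − 339.002 = 582.429 − 339.002 = 243.427.
Reliability = 243.427 / 421.968 = 0.577.

0.577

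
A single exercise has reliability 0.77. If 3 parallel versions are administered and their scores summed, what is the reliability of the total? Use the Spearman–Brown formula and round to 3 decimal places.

0.909

ρ_k = kρ / (1 + (k−1)ρ) = 3·0.77 / (1 + 2·0.77) = 2.310 / 2.540 = 0.909.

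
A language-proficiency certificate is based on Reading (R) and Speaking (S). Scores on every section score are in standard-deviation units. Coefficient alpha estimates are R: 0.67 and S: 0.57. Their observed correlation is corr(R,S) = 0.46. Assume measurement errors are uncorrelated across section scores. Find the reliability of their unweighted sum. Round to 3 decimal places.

0.740

Var(R+S) = 2 + 2·[0.46] = 2 + 0.92 = 2.92.
With uncorrelated errors the cross-covariances are all true-score covariance, so they carry over unchanged; only the diagonal terms shrink to ρᵢσᵢ².
True-score variance = [0.67 + 0.57] + 0.92 = 1.24 + 0.92 = 2.16.
Reliability = 2.16 / 2.92 = 0.740.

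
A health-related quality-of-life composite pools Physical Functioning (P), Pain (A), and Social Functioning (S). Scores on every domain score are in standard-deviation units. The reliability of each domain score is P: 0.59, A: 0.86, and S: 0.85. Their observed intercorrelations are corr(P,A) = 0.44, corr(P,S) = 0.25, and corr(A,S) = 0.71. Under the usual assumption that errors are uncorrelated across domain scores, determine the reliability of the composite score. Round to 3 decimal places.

0.879

Var(P+A+S) = 3 + 2·[0.44 + 0.25 + 0.71] = 3 + 2.8 = 5.8.
With uncorrelated errors the cross-covariances are all true-score covariance, so they carry over unchanged; only the diagonal terms shrink to ρᵢσᵢ².
True-score variance = [0.59 + 0.86 + 0.85] + 2.8 = 2.3 + 2.8 = 5.1.
Reliability = 5.1 / 5.8 = 0.879.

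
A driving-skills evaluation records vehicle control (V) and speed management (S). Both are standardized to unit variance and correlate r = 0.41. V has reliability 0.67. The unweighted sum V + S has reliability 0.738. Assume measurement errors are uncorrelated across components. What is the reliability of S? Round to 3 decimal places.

0.591

Var(V+S) = 2 + 2·0.41 = 2.820.
True-score variance = ρ_V + ρ_S + 2·0.41, so 0.738 = (0.67 + ρ_S + 0.82) / 2.820.
ρ_S = 0.738·2.820 − 0.67 − 0.82 = 0.591.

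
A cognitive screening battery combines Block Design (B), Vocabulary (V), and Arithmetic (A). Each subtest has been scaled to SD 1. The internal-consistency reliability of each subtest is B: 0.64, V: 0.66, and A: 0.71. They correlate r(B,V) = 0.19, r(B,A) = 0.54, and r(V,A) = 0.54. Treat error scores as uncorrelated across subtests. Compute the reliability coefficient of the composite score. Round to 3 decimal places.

0.821

Var(B+V+A) = 3 + 2·[0.19 + 0.54 + 0.54] = 3 + 2.54 = 5.54.
With uncorrelated errors the cross-covariances are all true-score covariance, so they carry over unchanged; only the diagonal terms shrink to ρᵢσᵢ².
True-score variance = [0.64 + 0.66 + 0.71] + 2.54 = 2.01 + 2.54 = 4.55.
Reliability = 4.55 / 5.54 = 0.821.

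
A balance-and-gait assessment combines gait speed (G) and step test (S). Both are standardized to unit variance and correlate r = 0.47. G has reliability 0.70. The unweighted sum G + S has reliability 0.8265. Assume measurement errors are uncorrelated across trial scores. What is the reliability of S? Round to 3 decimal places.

0.790

Var(G+S) = 2 + 2·0.47 = 2.940.
True-score variance = ρ_G + ρ_S + 2·0.47, so 0.8265 = (0.70 + ρ_S + 0.94) / 2.940.
ρ_S = 0.8265·2.940 − 0.70 − 0.94 = 0.790.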